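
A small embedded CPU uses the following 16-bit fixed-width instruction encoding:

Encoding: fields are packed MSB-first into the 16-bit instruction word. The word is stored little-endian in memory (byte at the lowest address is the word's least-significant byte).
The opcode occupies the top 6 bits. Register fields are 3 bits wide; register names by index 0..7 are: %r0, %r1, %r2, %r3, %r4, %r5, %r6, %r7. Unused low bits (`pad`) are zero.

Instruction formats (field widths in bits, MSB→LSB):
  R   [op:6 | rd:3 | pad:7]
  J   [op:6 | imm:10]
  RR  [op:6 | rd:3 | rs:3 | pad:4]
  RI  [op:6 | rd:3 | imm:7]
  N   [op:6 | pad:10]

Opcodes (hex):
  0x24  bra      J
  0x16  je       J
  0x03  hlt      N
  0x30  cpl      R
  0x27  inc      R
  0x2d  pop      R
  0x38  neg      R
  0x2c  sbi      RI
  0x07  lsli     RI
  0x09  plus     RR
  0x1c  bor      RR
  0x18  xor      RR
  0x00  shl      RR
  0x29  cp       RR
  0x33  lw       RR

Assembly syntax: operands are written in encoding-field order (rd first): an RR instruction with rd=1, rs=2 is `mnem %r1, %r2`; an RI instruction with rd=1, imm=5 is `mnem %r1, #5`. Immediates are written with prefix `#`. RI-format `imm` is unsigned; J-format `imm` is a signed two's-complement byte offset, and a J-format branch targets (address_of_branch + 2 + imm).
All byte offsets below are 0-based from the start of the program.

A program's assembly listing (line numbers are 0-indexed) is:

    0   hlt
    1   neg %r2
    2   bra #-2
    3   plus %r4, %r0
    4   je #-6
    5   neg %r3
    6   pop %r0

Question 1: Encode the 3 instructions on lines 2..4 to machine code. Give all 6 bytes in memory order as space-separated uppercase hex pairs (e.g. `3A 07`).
2. bra fields op=0x24:6|imm=-2:10 → word 93feh → fe 93
3. plus fields op=0x9:6|rd=4:3|rs=0:3|pad=0:4 → word 2600h → 00 26
4. je fields op=0x16:6|imm=-6:10 → word 5bfah → fa 5b

FE 93 00 26 FA 5B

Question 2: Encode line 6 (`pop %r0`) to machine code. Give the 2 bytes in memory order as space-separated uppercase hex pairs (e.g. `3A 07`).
6. pop fields op=0x2d:6|rd=0:3|pad=0:7 → word b400h → 00 b4

00 B4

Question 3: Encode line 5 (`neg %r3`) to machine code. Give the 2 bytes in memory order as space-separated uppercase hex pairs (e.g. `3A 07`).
80 E1

L5: neg op=0x38:6|rd=3:3|pad=0:7 ⇒ 0xe180 ⇒ little 80 e1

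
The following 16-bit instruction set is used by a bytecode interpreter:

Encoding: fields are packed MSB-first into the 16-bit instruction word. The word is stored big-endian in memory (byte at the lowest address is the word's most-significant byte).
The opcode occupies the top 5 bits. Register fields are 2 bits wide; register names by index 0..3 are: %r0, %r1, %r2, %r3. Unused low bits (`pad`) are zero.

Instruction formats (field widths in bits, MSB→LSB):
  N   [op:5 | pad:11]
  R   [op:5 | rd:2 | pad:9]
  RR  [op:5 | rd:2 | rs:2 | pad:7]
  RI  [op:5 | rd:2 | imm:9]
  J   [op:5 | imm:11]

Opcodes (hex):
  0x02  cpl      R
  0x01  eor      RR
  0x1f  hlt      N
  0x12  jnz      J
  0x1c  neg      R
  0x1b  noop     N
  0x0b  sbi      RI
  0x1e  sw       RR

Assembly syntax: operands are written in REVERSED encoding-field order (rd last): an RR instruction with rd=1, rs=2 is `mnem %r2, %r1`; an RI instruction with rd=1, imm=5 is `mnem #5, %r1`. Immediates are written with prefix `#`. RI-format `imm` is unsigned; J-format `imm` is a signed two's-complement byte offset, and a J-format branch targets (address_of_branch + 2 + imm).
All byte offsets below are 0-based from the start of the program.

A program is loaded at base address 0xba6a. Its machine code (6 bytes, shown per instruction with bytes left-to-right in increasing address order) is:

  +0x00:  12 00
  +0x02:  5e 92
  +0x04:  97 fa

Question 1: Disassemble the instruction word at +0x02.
[02] 5e 92 → 0x5e92
  opcode bits[15:11]=0xb: sbi/RI
  rd@[10:9]=0x3 ⇒ %r3
  imm@[8:0]=0x92 ⇒ #146

sbi #146, %r3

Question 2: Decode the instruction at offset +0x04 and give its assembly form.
jnz #-6

+0x04: 97 fa ⇒ word 0x97fa (big)
  opcode bits[15:11]=0x12: jnz/J
  imm@[10:0]=0x7fa (s11→-6) ⇒ #-6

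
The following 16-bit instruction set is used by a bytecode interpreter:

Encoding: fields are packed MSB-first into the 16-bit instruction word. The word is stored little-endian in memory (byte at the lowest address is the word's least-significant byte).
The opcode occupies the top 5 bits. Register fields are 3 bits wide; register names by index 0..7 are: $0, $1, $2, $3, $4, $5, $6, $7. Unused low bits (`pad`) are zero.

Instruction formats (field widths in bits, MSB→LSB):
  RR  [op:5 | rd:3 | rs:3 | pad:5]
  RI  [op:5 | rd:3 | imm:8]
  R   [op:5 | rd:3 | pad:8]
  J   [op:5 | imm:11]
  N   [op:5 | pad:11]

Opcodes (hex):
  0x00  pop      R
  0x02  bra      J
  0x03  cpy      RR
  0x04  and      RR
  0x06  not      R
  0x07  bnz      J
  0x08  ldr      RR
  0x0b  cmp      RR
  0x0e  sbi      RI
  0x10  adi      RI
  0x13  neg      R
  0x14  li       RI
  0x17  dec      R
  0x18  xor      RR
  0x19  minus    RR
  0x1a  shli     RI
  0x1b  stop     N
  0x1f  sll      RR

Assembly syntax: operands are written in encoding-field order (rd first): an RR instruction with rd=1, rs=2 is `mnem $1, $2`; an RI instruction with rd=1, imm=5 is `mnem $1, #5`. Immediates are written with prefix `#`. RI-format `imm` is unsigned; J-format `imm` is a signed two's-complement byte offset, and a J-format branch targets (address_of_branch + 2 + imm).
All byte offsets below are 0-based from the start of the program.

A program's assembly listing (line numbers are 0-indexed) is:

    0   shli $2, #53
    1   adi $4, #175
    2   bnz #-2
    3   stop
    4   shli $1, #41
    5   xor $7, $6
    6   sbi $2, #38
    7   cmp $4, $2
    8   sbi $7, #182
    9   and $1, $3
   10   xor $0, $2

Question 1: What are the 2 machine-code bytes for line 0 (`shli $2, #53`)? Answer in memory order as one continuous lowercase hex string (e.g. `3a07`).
0. shli fields op=0x1a:5|rd=2:3|imm=53:8 → word d235h → 35 d2

35d2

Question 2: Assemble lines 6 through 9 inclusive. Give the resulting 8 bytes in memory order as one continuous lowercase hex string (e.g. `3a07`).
L6: sbi op=0xe:5|rd=2:3|imm=38:8 ⇒ 0x7226 ⇒ little 26 72
L7: cmp op=0xb:5|rd=4:3|rs=2:3|pad=0:5 ⇒ 0x5c40 ⇒ little 40 5c
L8: sbi op=0xe:5|rd=7:3|imm=182:8 ⇒ 0x77b6 ⇒ little b6 77
L9: and op=0x4:5|rd=1:3|rs=3:3|pad=0:5 ⇒ 0x2160 ⇒ little 60 21

2672405cb6776021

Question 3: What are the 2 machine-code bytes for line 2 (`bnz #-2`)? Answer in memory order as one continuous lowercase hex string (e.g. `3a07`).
fe3f

2. bnz fields op=0x7:5|imm=-2:11 → word 3ffeh → fe 3f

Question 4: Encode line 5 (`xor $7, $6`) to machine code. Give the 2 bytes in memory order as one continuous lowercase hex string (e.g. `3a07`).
line 5 (xor): pack op=0x18:5|rd=7:3|rs=6:3|pad=0:5 = 0xc7c0; little→ c0 c7

c0c7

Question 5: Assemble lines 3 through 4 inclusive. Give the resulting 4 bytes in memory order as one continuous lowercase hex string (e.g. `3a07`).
00d829d1

line 3 (stop): pack op=0x1b:5|pad=0:11 = 0xd800; little→ 00 d8
line 4 (shli): pack op=0x1a:5|rd=1:3|imm=41:8 = 0xd129; little→ 29 d1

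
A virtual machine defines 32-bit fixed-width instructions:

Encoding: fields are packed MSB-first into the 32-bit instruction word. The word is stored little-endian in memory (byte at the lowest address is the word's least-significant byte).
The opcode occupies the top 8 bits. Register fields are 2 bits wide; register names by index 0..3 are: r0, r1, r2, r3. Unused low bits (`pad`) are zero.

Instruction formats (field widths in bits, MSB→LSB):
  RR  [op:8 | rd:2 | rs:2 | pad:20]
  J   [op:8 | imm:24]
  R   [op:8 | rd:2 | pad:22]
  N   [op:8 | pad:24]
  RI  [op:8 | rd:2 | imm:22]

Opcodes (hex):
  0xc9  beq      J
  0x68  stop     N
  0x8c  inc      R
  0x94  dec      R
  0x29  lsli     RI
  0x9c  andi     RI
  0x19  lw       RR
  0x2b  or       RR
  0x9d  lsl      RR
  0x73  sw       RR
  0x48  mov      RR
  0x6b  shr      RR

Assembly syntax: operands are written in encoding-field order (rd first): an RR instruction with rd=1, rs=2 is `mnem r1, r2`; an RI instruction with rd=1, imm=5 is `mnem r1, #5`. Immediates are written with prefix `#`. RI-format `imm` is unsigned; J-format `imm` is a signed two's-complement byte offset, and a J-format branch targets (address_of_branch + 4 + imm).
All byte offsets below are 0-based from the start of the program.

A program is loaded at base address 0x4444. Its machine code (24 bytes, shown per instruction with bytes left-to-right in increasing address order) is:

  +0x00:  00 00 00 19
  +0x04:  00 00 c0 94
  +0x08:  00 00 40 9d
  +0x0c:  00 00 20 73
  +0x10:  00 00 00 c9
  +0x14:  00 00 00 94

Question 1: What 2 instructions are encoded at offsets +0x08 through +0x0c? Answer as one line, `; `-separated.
[08] 00 00 40 9d → 0x9d400000
  top 8b → 0x9d → lsl [RR]
  rd@[23:22]=0x1 ⇒ r1
  rs@[21:20]=0x0 ⇒ r0
[0c] 00 00 20 73 → 0x73200000
  top 8b → 0x73 → sw [RR]
  rd@[23:22]=0x0 ⇒ r0
  rs@[21:20]=0x2 ⇒ r2

lsl r1, r0; sw r0, r2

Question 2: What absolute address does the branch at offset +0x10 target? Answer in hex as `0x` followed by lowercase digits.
0x4458

@+10  little-endian(00 00 00 c9) = 0xc9000000
  opcode bits[31:24]=0xc9: beq/J
  imm@[23:0]=0x0 ⇒ #0
  target = base 0x4444 + off 0x10 + 4 + imm 0 = 0x4458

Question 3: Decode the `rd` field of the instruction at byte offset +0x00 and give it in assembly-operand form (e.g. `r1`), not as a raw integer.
r0

@+00  little-endian(00 00 00 19) = 0x19000000
  opcode bits[31:24]=0x19: lw/RR
  [23:22] rd=0 = r0
  [21:20] rs=0 = r0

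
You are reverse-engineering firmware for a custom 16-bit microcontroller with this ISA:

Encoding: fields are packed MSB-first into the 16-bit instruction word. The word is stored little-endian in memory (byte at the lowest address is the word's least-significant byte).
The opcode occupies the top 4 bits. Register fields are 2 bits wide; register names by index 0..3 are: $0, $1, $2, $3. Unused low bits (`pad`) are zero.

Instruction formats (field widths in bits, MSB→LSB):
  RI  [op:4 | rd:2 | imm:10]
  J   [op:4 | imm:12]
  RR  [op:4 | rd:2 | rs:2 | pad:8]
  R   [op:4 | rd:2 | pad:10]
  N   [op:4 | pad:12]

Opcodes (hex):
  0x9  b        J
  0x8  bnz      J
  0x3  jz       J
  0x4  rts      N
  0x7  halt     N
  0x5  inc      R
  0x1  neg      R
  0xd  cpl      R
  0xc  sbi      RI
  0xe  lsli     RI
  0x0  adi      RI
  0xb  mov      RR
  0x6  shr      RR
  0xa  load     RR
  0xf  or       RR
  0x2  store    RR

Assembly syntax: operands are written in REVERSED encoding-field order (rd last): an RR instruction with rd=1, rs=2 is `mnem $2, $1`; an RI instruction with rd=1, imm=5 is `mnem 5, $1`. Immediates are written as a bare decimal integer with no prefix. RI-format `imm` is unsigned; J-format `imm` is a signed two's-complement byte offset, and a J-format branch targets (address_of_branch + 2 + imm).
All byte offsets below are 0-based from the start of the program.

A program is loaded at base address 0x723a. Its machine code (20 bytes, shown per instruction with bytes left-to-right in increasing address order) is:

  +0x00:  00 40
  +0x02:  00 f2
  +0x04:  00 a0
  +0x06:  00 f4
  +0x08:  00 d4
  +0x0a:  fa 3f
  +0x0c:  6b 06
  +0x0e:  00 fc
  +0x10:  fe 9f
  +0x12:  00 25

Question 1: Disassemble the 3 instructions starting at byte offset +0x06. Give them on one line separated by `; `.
or $0, $1; cpl $1; jz -6

+0x06: 00 f4 ⇒ word 0xf400 (little)
  op=0xf400>>12=0xf ⇒ or (RR)
  rd@[11:10]=0x1 ⇒ $1
  rs@[9:8]=0x0 ⇒ $0
+0x08: 00 d4 ⇒ word 0xd400 (little)
  op=0xd400>>12=0xd ⇒ cpl (R)
  rd@[11:10]=0x1 ⇒ $1
+0x0a: fa 3f ⇒ word 0x3ffa (little)
  op=0x3ffa>>12=0x3 ⇒ jz (J)
  imm@[11:0]=0xffa (s12→-6) ⇒ -6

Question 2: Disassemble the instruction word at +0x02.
or $2, $0

off 0x02: read 00 f2 as little → 0xf200
  op=0xf200>>12=0xf ⇒ or (RR)
  [11:10] rd=0 = $0
  [9:8] rs=2 = $2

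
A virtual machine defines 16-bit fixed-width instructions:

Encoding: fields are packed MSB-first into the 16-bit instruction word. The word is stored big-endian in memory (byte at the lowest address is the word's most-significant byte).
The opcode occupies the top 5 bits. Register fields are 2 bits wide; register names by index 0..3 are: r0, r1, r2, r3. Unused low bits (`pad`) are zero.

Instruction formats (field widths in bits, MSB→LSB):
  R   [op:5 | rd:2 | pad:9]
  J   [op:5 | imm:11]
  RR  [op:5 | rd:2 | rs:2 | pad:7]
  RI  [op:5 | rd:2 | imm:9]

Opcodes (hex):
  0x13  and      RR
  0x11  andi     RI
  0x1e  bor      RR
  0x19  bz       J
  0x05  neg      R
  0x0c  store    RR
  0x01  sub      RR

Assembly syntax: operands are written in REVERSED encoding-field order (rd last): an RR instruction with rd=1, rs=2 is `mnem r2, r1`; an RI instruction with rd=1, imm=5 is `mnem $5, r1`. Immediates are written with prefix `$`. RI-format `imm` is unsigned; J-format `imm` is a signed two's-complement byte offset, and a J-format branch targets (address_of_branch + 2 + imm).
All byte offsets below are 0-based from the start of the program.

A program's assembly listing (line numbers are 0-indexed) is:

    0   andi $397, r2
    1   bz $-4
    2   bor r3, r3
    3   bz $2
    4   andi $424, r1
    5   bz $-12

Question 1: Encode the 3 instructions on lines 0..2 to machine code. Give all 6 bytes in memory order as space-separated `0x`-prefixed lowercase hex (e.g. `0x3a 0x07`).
0x8d 0x8d 0xcf 0xfc 0xf7 0x80

L0: andi op=0x11:5|rd=2:2|imm=397:9 ⇒ 0x8d8d ⇒ big 8d 8d
L1: bz op=0x19:5|imm=-4:11 ⇒ 0xcffc ⇒ big cf fc
L2: bor op=0x1e:5|rd=3:2|rs=3:2|pad=0:7 ⇒ 0xf780 ⇒ big f7 80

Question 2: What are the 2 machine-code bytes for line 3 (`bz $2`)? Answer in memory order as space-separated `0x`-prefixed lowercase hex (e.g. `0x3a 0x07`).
line 3 (bz): pack op=0x19:5|imm=2:11 = 0xc802; big→ c8 02

0xc8 0x02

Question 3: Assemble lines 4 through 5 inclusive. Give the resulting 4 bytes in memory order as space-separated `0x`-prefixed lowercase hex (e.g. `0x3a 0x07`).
line 4 (andi): pack op=0x11:5|rd=1:2|imm=424:9 = 0x8ba8; big→ 8b a8
line 5 (bz): pack op=0x19:5|imm=-12:11 = 0xcff4; big→ cf f4

0x8b 0xa8 0xcf 0xf4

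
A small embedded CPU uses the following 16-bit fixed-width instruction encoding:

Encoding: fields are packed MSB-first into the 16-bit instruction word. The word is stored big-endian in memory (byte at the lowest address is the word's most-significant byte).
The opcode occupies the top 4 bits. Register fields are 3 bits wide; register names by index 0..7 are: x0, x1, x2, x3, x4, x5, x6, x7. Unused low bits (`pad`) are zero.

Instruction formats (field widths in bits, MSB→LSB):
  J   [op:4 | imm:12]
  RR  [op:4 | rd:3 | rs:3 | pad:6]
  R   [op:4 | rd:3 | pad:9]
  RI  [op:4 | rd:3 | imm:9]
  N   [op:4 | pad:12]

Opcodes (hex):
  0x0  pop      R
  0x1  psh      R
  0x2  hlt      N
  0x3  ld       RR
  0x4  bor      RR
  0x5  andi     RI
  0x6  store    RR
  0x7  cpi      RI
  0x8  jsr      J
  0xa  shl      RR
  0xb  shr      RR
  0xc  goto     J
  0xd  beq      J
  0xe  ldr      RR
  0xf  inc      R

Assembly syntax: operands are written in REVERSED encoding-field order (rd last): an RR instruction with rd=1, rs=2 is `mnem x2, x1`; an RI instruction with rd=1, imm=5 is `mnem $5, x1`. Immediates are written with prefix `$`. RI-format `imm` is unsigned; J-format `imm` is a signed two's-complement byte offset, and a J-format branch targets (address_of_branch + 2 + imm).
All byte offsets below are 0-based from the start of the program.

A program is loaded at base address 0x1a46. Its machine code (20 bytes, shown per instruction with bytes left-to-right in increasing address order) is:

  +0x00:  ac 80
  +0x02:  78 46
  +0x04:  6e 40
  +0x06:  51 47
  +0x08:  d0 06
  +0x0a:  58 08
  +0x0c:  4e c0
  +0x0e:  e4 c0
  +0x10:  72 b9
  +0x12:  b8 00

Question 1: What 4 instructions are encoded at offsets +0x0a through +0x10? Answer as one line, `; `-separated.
andi $8, x4; bor x3, x7; ldr x3, x2; cpi $185, x1

off 0x0a: read 58 08 as big → 0x5808
  top 4b → 0x5 → andi [RI]
  rd@[11:9]=0x4 ⇒ x4
  imm@[8:0]=0x8 ⇒ $8
off 0x0c: read 4e c0 as big → 0x4ec0
  top 4b → 0x4 → bor [RR]
  rd@[11:9]=0x7 ⇒ x7
  rs@[8:6]=0x3 ⇒ x3
off 0x0e: read e4 c0 as big → 0xe4c0
  top 4b → 0xe → ldr [RR]
  rd@[11:9]=0x2 ⇒ x2
  rs@[8:6]=0x3 ⇒ x3
off 0x10: read 72 b9 as big → 0x72b9
  top 4b → 0x7 → cpi [RI]
  rd@[11:9]=0x1 ⇒ x1
  imm@[8:0]=0xb9 ⇒ $185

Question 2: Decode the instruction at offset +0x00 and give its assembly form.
shl x2, x6

@+00  big-endian(ac 80) = 0xac80
  opcode bits[15:12]=0xa: shl/RR
  rd: (w>>9)&0x7=0x6 → x6
  rs: (w>>6)&0x7=0x2 → x2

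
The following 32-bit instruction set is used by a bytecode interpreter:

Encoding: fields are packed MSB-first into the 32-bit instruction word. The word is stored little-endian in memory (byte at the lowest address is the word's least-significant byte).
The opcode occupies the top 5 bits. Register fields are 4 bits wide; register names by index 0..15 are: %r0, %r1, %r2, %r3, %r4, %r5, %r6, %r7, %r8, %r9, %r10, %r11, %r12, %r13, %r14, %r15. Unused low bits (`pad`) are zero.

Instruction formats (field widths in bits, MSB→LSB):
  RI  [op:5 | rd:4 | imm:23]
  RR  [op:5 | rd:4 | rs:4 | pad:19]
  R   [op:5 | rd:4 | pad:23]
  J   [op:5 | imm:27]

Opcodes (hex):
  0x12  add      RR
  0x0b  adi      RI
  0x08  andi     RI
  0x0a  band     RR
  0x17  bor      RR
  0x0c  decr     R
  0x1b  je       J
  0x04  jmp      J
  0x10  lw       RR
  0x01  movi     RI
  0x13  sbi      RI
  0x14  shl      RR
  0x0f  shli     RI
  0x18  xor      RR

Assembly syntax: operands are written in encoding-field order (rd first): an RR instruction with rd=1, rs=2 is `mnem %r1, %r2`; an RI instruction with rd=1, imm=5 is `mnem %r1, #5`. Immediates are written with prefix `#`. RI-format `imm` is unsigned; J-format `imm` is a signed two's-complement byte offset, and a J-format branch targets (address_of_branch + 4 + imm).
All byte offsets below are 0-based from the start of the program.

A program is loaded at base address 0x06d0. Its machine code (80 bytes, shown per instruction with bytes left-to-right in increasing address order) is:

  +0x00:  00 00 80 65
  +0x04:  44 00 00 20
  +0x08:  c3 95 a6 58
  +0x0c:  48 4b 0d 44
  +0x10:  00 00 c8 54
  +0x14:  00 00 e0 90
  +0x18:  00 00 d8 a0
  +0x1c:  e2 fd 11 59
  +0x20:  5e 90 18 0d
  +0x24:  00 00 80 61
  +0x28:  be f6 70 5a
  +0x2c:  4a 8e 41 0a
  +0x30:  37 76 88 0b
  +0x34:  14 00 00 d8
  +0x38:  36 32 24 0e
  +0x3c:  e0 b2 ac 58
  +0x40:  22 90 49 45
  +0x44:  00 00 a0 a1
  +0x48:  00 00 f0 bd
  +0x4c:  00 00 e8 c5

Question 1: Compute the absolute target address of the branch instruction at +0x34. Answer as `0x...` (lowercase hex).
off 0x34: read 14 00 00 d8 as little → 0xd8000014
  op=0xd8000014>>27=0x1b ⇒ je (J)
  [26:0] imm=20 = #20
  target = base 0x06d0 + off 0x34 + 4 + imm 20 = 0x071c

0x071c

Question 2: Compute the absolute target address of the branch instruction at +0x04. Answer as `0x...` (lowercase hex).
0x071c

+0x04: 44 00 00 20 ⇒ word 0x20000044 (little)
  opcode bits[31:27]=0x4: jmp/J
  [26:0] imm=68 = #68
  target = base 0x06d0 + off 0x04 + 4 + imm 68 = 0x071c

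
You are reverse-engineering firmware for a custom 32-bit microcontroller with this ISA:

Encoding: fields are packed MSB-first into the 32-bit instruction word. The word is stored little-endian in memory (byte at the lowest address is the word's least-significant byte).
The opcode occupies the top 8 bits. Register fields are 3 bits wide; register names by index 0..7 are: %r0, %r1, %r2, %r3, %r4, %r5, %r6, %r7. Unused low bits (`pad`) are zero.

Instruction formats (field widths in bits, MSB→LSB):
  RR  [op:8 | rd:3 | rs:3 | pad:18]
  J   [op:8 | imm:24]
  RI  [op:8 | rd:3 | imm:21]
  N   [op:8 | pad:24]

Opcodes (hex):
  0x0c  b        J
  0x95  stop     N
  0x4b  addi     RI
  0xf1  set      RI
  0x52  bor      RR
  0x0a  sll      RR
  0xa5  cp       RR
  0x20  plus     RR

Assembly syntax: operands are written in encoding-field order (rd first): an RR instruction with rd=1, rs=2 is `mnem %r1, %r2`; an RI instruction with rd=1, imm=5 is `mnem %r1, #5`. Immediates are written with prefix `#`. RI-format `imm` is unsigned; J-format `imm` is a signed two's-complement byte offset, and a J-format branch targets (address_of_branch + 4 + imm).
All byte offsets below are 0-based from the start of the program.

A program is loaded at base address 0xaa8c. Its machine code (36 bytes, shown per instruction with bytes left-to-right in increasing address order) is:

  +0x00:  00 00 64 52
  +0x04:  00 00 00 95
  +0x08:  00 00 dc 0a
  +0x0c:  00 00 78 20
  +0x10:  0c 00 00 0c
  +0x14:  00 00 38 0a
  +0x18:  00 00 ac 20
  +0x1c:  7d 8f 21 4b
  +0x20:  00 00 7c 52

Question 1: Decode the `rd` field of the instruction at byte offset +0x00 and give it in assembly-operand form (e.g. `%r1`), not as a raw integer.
off 0x00: read 00 00 64 52 as little → 0x52640000
  op=0x52640000>>24=0x52 ⇒ bor (RR)
  rd@[23:21]=0x3 ⇒ %r3
  rs@[20:18]=0x1 ⇒ %r1

%r3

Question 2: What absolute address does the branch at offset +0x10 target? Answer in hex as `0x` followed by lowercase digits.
@+10  little-endian(0c 00 00 0c) = 0x0c00000c
  opcode bits[31:24]=0xc: b/J
  imm: (w>>0)&0xffffff=0xc → #12
  target = base 0xaa8c + off 0x10 + 4 + imm 12 = 0xaaac

0xaaac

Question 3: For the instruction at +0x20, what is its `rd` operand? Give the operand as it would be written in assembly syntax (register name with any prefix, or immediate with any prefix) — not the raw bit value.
%r3

+0x20: 00 00 7c 52 ⇒ word 0x527c0000 (little)
  op=0x527c0000>>24=0x52 ⇒ bor (RR)
  rd: (w>>21)&0x7=0x3 → %r3
  rs: (w>>18)&0x7=0x7 → %r7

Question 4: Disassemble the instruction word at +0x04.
stop

@+04  little-endian(00 00 00 95) = 0x95000000
  opcode bits[31:24]=0x95: stop/N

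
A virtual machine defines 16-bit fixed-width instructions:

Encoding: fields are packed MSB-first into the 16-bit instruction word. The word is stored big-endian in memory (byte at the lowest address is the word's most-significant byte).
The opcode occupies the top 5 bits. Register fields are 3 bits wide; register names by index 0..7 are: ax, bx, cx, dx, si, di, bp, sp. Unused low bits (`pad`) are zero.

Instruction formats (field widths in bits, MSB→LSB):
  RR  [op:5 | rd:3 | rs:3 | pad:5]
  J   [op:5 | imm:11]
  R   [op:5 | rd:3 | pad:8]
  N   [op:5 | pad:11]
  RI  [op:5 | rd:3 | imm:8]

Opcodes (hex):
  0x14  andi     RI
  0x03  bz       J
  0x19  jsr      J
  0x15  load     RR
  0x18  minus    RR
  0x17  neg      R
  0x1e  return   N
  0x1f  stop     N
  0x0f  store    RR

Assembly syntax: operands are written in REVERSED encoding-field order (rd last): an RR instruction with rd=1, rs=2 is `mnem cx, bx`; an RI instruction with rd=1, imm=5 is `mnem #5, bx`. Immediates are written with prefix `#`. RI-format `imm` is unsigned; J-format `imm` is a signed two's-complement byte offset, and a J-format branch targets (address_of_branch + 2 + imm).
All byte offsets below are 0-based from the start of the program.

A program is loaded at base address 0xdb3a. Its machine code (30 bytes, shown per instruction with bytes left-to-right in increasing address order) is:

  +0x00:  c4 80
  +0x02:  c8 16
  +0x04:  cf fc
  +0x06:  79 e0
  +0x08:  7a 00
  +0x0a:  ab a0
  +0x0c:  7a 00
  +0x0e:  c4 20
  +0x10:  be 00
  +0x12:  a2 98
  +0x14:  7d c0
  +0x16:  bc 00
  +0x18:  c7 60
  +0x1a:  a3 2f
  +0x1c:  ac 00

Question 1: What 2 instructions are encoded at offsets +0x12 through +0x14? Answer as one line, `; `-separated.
andi #152, cx; store bp, di

[12] a2 98 → 0xa298
  op=0xa298>>11=0x14 ⇒ andi (RI)
  rd@[10:8]=0x2 ⇒ cx
  imm@[7:0]=0x98 ⇒ #152
[14] 7d c0 → 0x7dc0
  op=0x7dc0>>11=0xf ⇒ store (RR)
  rd@[10:8]=0x5 ⇒ di
  rs@[7:5]=0x6 ⇒ bp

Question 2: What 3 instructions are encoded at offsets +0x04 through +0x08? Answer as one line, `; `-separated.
jsr #-4; store sp, bx; store ax, cx

off 0x04: read cf fc as big → 0xcffc
  op=0xcffc>>11=0x19 ⇒ jsr (J)
  imm: (w>>0)&0x7ff=0x7fc (s11→-4) → #-4
off 0x06: read 79 e0 as big → 0x79e0
  op=0x79e0>>11=0xf ⇒ store (RR)
  rd: (w>>8)&0x7=0x1 → bx
  rs: (w>>5)&0x7=0x7 → sp
off 0x08: read 7a 00 as big → 0x7a00
  op=0x7a00>>11=0xf ⇒ store (RR)
  rd: (w>>8)&0x7=0x2 → cx
  rs: (w>>5)&0x7=0x0 → ax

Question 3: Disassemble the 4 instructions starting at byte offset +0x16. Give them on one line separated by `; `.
neg si; minus dx, sp; andi #47, dx; load ax, si

+0x16: bc 00 ⇒ word 0xbc00 (big)
  top 5b → 0x17 → neg [R]
  [10:8] rd=4 = si
+0x18: c7 60 ⇒ word 0xc760 (big)
  top 5b → 0x18 → minus [RR]
  [10:8] rd=7 = sp
  [7:5] rs=3 = dx
+0x1a: a3 2f ⇒ word 0xa32f (big)
  top 5b → 0x14 → andi [RI]
  [10:8] rd=3 = dx
  [7:0] imm=47 = #47
+0x1c: ac 00 ⇒ word 0xac00 (big)
  top 5b → 0x15 → load [RR]
  [10:8] rd=4 = si
  [7:5] rs=0 = ax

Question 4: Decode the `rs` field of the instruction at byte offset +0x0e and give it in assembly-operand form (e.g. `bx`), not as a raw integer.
bx

+0x0e: c4 20 ⇒ word 0xc420 (big)
  opcode bits[15:11]=0x18: minus/RR
  [10:8] rd=4 = si
  [7:5] rs=1 = bx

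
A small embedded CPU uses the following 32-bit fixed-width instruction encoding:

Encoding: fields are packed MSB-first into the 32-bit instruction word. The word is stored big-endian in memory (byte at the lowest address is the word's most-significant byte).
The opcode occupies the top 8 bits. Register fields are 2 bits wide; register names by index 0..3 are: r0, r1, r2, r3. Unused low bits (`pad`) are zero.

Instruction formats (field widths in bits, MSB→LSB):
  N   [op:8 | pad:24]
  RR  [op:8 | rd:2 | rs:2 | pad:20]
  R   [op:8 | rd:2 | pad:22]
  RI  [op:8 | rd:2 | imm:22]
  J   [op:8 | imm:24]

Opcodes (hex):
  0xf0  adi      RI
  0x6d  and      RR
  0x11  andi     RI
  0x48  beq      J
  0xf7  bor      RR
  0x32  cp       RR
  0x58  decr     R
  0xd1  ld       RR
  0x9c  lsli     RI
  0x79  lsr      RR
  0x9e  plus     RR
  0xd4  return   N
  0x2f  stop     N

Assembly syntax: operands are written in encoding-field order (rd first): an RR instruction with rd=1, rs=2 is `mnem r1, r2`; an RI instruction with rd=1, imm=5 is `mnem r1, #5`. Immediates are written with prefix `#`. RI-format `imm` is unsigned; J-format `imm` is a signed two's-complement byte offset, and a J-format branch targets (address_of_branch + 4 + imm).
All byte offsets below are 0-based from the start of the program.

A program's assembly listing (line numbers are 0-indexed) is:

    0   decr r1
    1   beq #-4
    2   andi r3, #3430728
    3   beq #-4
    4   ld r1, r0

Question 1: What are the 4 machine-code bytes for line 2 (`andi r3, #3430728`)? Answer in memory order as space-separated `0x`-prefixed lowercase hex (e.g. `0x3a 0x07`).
0x11 0xf4 0x59 0x48

2. andi fields op=0x11:8|rd=3:2|imm=3430728:22 → word 11f45948h → 11 f4 59 48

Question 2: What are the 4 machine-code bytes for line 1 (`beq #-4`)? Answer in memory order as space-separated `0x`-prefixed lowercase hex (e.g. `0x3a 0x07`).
0x48 0xff 0xff 0xfc

L1: beq op=0x48:8|imm=-4:24 ⇒ 0x48fffffc ⇒ big 48 ff ff fc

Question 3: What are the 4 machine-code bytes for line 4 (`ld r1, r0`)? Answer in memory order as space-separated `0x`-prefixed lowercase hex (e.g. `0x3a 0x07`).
L4: ld op=0xd1:8|rd=1:2|rs=0:2|pad=0:20 ⇒ 0xd1400000 ⇒ big d1 40 00 00

0xd1 0x40 0x00 0x00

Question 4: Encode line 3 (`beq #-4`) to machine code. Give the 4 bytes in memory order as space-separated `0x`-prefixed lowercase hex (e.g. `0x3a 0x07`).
0x48 0xff 0xff 0xfc

L3: beq op=0x48:8|imm=-4:24 ⇒ 0x48fffffc ⇒ big 48 ff ff fc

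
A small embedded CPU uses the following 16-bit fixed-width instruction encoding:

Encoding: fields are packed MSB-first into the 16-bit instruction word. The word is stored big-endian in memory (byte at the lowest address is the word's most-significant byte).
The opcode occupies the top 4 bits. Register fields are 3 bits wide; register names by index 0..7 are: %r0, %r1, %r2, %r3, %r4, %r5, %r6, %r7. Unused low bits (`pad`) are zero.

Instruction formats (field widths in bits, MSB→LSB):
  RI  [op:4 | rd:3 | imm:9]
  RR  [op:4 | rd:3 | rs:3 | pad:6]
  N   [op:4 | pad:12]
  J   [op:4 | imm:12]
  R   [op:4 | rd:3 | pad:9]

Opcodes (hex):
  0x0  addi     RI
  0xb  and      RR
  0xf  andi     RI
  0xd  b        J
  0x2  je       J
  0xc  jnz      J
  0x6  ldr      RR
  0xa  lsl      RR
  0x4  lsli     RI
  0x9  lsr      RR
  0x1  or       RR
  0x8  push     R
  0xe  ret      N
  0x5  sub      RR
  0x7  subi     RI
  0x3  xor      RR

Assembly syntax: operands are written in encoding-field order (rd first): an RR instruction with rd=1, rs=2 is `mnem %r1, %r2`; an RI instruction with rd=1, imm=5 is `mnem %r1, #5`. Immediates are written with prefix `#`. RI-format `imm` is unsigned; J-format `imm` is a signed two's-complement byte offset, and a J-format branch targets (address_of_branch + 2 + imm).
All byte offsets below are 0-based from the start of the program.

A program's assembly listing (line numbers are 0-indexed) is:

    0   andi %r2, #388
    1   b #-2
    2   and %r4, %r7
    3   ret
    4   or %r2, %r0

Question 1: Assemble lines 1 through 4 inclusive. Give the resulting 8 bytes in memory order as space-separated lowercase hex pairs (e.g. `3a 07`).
df fe b9 c0 e0 00 14 00

1. b fields op=0xd:4|imm=-2:12 → word dffeh → df fe
2. and fields op=0xb:4|rd=4:3|rs=7:3|pad=0:6 → word b9c0h → b9 c0
3. ret fields op=0xe:4|pad=0:12 → word e000h → e0 00
4. or fields op=0x1:4|rd=2:3|rs=0:3|pad=0:6 → word 1400h → 14 00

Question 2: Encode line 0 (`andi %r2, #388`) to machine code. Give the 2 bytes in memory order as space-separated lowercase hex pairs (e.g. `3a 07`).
line 0 (andi): pack op=0xf:4|rd=2:3|imm=388:9 = 0xf584; big→ f5 84

f5 84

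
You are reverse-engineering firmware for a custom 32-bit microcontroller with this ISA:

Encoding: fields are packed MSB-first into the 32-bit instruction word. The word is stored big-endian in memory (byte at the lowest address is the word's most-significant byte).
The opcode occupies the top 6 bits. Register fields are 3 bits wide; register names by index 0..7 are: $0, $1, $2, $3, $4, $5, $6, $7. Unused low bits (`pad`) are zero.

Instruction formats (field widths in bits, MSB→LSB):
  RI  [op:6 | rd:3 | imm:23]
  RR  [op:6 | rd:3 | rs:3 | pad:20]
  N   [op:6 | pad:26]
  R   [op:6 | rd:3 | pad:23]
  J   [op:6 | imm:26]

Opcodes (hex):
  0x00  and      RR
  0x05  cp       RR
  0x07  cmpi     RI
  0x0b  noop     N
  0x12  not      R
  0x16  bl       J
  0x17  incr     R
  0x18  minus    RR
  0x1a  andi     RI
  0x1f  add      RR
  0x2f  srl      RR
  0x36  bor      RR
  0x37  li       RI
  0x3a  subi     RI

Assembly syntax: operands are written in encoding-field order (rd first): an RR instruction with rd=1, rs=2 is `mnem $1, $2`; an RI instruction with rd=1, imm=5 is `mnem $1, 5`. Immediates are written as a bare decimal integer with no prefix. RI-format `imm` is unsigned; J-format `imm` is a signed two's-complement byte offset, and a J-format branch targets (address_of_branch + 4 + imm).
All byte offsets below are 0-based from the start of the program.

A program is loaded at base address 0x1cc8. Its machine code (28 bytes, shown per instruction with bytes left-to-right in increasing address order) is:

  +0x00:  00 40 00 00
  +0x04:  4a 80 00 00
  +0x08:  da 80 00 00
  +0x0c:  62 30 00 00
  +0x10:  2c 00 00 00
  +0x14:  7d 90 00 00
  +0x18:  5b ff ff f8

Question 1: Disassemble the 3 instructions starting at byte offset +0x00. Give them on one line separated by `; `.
and $0, $4; not $5; bor $5, $0

off 0x00: read 00 40 00 00 as big → 0x00400000
  opcode bits[31:26]=0x0: and/RR
  rd: (w>>23)&0x7=0x0 → $0
  rs: (w>>20)&0x7=0x4 → $4
off 0x04: read 4a 80 00 00 as big → 0x4a800000
  opcode bits[31:26]=0x12: not/R
  rd: (w>>23)&0x7=0x5 → $5
off 0x08: read da 80 00 00 as big → 0xda800000
  opcode bits[31:26]=0x36: bor/RR
  rd: (w>>23)&0x7=0x5 → $5
  rs: (w>>20)&0x7=0x0 → $0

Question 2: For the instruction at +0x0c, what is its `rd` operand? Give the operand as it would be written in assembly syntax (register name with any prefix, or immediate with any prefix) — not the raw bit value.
@+0c  big-endian(62 30 00 00) = 0x62300000
  opcode bits[31:26]=0x18: minus/RR
  rd: (w>>23)&0x7=0x4 → $4
  rs: (w>>20)&0x7=0x3 → $3

$4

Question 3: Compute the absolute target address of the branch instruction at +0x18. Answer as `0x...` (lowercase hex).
+0x18: 5b ff ff f8 ⇒ word 0x5bfffff8 (big)
  opcode bits[31:26]=0x16: bl/J
  [25:0] imm=67108856 (s26→-8) = -8
  target = base 0x1cc8 + off 0x18 + 4 + imm -8 = 0x1cdc

0x1cdc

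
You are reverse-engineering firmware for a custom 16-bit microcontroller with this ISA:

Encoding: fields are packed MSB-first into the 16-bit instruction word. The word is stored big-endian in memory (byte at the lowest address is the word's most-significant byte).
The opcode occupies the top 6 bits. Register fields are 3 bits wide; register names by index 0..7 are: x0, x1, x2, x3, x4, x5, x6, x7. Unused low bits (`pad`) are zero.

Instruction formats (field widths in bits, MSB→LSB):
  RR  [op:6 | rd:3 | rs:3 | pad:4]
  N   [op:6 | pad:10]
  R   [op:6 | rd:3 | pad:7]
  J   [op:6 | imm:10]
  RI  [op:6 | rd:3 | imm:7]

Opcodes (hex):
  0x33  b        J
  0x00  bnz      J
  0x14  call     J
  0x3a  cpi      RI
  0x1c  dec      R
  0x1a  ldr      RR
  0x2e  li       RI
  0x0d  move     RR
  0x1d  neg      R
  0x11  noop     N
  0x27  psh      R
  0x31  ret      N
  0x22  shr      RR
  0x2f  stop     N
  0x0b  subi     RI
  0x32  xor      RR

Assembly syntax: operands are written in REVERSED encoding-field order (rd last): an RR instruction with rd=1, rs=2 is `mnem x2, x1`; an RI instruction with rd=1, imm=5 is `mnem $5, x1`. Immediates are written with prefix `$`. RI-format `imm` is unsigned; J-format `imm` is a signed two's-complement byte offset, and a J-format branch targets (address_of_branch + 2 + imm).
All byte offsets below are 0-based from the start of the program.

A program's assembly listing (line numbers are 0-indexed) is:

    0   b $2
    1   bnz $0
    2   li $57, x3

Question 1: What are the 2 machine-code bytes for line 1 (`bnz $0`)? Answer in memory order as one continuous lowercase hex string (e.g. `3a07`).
0000

line 1 (bnz): pack op=0x0:6|imm=0:10 = 0x0000; big→ 00 00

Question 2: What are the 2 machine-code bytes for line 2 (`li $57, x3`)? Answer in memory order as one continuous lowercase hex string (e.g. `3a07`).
line 2 (li): pack op=0x2e:6|rd=3:3|imm=57:7 = 0xb9b9; big→ b9 b9

b9b9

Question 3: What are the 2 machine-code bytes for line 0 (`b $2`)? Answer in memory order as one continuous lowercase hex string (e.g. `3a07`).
L0: b op=0x33:6|imm=2:10 ⇒ 0xcc02 ⇒ big cc 02

cc02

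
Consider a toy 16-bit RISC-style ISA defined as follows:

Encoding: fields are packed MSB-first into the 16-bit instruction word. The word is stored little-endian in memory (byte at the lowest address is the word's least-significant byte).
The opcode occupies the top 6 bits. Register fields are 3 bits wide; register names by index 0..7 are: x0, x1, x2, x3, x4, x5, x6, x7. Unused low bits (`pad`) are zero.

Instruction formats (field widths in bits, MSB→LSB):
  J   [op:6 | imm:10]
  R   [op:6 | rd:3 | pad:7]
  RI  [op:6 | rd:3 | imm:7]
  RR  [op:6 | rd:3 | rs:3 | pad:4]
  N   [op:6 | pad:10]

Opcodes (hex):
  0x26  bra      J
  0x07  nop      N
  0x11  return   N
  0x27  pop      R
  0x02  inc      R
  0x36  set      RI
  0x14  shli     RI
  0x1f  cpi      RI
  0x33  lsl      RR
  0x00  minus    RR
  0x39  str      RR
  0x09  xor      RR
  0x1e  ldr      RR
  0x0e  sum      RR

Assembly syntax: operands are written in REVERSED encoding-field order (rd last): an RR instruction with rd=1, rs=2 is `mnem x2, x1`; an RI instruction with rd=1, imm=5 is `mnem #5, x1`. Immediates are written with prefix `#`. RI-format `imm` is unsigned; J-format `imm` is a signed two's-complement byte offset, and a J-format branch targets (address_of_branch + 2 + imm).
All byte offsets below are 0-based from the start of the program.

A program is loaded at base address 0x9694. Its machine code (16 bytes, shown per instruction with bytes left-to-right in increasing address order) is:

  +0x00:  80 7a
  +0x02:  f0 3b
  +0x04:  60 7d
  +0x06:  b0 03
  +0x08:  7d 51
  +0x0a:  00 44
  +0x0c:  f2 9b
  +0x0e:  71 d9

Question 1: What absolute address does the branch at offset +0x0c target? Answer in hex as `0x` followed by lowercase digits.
+0x0c: f2 9b ⇒ word 0x9bf2 (little)
  top 6b → 0x26 → bra [J]
  imm: (w>>0)&0x3ff=0x3f2 (s10→-14) → #-14
  target = base 0x9694 + off 0x0c + 2 + imm -14 = 0x9694

0x9694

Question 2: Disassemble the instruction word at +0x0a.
return

[0a] 00 44 → 0x4400
  op=0x4400>>10=0x11 ⇒ return (N)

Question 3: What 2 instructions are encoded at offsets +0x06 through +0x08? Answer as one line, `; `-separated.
minus x3, x7; shli #125, x2

[06] b0 03 → 0x03b0
  top 6b → 0x0 → minus [RR]
  rd@[9:7]=0x7 ⇒ x7
  rs@[6:4]=0x3 ⇒ x3
[08] 7d 51 → 0x517d
  top 6b → 0x14 → shli [RI]
  rd@[9:7]=0x2 ⇒ x2
  imm@[6:0]=0x7d ⇒ #125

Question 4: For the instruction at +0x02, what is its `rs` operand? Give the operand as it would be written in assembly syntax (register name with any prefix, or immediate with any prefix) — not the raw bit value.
x7

off 0x02: read f0 3b as little → 0x3bf0
  top 6b → 0xe → sum [RR]
  [9:7] rd=7 = x7
  [6:4] rs=7 = x7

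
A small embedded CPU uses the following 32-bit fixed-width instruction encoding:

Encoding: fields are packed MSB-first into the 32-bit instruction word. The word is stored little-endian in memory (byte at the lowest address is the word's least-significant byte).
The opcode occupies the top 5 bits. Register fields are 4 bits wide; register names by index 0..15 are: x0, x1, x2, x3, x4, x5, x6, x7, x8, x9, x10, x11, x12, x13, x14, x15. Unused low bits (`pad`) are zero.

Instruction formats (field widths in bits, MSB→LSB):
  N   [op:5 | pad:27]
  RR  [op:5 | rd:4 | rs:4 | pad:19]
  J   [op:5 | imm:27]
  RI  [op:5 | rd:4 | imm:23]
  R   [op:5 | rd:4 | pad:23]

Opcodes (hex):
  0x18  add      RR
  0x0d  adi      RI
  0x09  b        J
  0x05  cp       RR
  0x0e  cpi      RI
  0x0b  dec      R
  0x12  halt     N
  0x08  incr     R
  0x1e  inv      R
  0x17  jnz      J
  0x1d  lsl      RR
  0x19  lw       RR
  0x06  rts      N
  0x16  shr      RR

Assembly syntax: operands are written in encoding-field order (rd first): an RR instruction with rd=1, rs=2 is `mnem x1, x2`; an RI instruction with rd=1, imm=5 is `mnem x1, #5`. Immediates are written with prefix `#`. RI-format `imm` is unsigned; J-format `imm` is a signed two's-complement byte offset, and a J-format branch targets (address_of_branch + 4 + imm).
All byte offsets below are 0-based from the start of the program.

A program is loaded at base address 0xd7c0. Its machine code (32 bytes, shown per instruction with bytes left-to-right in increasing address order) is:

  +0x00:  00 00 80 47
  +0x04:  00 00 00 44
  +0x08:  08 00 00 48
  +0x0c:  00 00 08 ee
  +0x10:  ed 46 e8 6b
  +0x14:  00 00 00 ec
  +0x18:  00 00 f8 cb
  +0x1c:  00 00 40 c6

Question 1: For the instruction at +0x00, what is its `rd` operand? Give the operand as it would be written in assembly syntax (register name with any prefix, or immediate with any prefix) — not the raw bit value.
x15

@+00  little-endian(00 00 80 47) = 0x47800000
  top 5b → 0x8 → incr [R]
  rd@[26:23]=0xf ⇒ x15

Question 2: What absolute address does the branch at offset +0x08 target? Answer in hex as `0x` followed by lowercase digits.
0xd7d4

+0x08: 08 00 00 48 ⇒ word 0x48000008 (little)
  opcode bits[31:27]=0x9: b/J
  [26:0] imm=8 = #8
  target = base 0xd7c0 + off 0x08 + 4 + imm 8 = 0xd7d4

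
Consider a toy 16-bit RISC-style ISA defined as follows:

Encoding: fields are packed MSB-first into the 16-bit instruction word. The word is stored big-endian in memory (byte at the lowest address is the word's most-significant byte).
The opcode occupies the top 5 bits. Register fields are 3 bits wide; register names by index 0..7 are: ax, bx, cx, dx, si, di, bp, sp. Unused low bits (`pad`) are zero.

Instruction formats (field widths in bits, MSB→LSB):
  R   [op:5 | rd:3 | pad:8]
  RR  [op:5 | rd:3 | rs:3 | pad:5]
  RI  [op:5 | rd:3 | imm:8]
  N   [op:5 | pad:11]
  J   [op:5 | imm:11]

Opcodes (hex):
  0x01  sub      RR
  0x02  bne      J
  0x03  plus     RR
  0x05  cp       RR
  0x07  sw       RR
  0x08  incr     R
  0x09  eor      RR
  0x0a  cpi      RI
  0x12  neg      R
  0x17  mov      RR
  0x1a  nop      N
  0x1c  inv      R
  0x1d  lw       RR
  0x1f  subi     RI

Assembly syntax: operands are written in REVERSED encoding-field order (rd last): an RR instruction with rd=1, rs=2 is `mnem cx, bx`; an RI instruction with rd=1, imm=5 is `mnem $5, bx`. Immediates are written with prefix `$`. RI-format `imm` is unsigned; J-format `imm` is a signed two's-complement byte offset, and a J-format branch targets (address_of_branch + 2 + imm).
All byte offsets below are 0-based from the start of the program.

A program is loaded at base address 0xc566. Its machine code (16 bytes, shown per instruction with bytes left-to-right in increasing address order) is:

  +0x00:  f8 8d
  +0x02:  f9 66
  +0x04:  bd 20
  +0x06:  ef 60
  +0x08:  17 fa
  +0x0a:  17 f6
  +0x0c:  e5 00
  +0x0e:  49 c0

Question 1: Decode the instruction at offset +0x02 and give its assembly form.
subi $102, bx

[02] f9 66 → 0xf966
  opcode bits[15:11]=0x1f: subi/RI
  rd@[10:8]=0x1 ⇒ bx
  imm@[7:0]=0x66 ⇒ $102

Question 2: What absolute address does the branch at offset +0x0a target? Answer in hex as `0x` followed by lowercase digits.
[0a] 17 f6 → 0x17f6
  opcode bits[15:11]=0x2: bne/J
  [10:0] imm=2038 (s11→-10) = $-10
  target = base 0xc566 + off 0x0a + 2 + imm -10 = 0xc568

0xc568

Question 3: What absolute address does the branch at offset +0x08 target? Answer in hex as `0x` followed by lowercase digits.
[08] 17 fa → 0x17fa
  top 5b → 0x2 → bne [J]
  imm: (w>>0)&0x7ff=0x7fa (s11→-6) → $-6
  target = base 0xc566 + off 0x08 + 2 + imm -6 = 0xc56a

0xc56a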